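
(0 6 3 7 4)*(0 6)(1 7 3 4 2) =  (1 7 2)(4 6)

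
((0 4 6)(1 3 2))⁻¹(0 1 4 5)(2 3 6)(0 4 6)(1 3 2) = (0 1 2)(3 6 5 4)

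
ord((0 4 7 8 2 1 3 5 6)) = 9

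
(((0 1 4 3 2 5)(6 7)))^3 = (0 3)(1 2)(4 5)(6 7)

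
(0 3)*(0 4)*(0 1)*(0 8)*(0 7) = (0 3 4 1 8 7)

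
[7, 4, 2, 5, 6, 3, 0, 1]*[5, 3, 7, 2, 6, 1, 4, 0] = [0, 6, 7, 1, 4, 2, 5, 3]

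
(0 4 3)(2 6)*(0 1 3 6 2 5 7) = (0 4 6 5 7)(1 3)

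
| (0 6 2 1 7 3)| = 6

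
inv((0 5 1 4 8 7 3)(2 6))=(0 3 7 8 4 1 5)(2 6)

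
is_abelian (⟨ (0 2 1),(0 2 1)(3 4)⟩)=yes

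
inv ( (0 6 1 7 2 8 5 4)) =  (0 4 5 8 2 7 1 6)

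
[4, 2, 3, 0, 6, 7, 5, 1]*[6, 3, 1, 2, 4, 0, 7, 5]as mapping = [0→4, 1→1, 2→2, 3→6, 4→7, 5→5, 6→0, 7→3]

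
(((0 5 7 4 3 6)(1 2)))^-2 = (0 3 7)(4 5 6)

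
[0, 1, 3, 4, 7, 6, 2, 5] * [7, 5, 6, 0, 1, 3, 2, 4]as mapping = [0→7, 1→5, 2→0, 3→1, 4→4, 5→2, 6→6, 7→3]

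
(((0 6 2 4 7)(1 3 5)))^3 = (0 4 6 7 2)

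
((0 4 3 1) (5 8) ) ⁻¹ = (0 1 3 4) (5 8) 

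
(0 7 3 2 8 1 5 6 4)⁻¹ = (0 4 6 5 1 8 2 3 7)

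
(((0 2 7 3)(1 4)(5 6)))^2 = (0 7)(2 3)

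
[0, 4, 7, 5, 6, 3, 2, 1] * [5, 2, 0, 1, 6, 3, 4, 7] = [5, 6, 7, 3, 4, 1, 0, 2]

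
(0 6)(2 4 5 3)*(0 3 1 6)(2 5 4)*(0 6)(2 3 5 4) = (0 6 5 1)(2 3 4)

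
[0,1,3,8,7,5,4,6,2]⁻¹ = [0,1,8,2,6,5,7,4,3]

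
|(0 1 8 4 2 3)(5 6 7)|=6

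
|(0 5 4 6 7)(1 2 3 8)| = 20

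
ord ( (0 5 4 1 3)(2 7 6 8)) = 20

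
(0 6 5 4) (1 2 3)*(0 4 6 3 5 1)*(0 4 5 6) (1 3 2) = (0 2 6 3 4 5) 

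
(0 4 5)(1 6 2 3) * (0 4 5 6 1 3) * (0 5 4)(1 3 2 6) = (0 4 1 3 2 5)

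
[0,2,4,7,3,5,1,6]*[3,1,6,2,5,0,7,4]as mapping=[0→3,1→6,2→5,3→4,4→2,5→0,6→1,7→7]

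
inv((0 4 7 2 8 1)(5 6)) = (0 1 8 2 7 4)(5 6)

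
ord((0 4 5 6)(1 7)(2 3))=4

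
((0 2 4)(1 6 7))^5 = (0 4 2)(1 7 6)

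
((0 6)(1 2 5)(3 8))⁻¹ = (0 6)(1 5 2)(3 8)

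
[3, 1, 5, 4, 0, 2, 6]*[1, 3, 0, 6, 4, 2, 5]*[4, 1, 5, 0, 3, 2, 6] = [6, 0, 5, 3, 1, 4, 2]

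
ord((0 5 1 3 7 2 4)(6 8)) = 14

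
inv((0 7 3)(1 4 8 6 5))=(0 3 7)(1 5 6 8 4)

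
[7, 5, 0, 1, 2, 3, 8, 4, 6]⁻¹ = [2, 3, 4, 5, 7, 1, 8, 0, 6]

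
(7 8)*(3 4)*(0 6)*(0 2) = (0 6 2)(3 4)(7 8)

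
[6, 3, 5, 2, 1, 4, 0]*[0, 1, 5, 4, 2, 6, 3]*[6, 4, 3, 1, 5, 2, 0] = [1, 5, 0, 2, 4, 3, 6]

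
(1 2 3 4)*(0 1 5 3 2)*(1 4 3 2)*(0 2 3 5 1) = (0 4 1 2)(3 5)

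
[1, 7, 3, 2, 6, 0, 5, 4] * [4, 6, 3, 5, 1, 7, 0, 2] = [6, 2, 5, 3, 0, 4, 7, 1]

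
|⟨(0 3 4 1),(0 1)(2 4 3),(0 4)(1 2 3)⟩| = 120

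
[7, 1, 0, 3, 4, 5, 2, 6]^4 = [0, 1, 2, 3, 4, 5, 6, 7]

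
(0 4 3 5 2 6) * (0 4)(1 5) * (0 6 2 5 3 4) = (0 6)(1 3)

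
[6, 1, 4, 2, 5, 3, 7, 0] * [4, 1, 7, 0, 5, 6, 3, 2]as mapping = [0→3, 1→1, 2→5, 3→7, 4→6, 5→0, 6→2, 7→4]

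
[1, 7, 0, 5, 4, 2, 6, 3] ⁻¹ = [2, 0, 5, 7, 4, 3, 6, 1] 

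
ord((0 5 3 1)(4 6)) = 4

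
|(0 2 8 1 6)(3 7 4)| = 15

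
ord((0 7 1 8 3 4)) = 6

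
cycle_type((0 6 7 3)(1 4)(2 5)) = 2^2.4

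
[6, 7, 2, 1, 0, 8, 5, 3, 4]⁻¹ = [4, 3, 2, 7, 8, 6, 0, 1, 5]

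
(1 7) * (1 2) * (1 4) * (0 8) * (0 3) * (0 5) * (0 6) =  (0 8 3 5 6)(1 7 2 4)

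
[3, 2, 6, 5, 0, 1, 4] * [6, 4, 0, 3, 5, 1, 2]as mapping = [0→3, 1→0, 2→2, 3→1, 4→6, 5→4, 6→5]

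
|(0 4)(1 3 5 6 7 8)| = 6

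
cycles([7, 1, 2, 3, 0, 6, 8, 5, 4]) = (0 7 5 6 8 4)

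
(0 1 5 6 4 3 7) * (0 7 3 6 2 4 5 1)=(2 4 6 5)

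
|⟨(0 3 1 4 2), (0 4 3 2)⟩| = 120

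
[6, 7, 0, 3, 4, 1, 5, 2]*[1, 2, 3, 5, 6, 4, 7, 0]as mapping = [0→7, 1→0, 2→1, 3→5, 4→6, 5→2, 6→4, 7→3]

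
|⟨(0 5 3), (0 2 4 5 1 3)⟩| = 720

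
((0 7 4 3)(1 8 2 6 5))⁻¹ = (0 3 4 7)(1 5 6 2 8)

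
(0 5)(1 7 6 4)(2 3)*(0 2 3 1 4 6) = (0 5 2 1 7)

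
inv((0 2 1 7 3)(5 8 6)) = (0 3 7 1 2)(5 6 8)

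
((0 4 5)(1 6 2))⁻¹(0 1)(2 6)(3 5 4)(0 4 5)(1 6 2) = (0 5 3)(1 2)(4 6)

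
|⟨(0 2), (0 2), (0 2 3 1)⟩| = 24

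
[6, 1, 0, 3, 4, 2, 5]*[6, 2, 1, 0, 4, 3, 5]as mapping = [0→5, 1→2, 2→6, 3→0, 4→4, 5→1, 6→3]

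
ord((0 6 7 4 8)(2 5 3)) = 15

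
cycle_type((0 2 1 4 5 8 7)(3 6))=2.7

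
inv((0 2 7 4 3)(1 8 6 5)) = (0 3 4 7 2)(1 5 6 8)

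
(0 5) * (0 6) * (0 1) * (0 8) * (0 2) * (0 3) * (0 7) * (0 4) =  (0 5 6 1 8 2 3 7 4)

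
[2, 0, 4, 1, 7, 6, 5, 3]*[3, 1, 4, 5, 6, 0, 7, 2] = [4, 3, 6, 1, 2, 7, 0, 5]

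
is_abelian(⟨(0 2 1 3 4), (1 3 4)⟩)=no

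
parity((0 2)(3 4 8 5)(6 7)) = odd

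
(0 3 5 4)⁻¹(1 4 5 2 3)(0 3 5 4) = (0 4 2 5 1)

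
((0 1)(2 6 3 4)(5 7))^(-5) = (0 1)(2 4 3 6)(5 7)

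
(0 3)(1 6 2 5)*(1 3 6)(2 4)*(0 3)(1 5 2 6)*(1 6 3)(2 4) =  (0 6 2 4 3 1 5)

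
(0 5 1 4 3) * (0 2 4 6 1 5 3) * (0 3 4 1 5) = (0 4 3 2 1 6 5)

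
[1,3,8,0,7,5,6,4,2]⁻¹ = [3,0,8,1,7,5,6,4,2]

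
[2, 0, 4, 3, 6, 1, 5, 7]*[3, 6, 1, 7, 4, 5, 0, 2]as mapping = [0→1, 1→3, 2→4, 3→7, 4→0, 5→6, 6→5, 7→2]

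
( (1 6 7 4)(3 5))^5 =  (1 6 7 4)(3 5)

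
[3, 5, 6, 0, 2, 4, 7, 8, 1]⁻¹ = [3, 8, 4, 0, 5, 1, 2, 6, 7]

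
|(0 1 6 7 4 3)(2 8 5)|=6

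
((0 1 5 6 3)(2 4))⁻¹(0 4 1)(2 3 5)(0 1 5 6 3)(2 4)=(0 6 4)(1 2 5)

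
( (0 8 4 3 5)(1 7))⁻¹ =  (0 5 3 4 8)(1 7)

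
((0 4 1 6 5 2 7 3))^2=(0 1 5 7)(2 3 4 6)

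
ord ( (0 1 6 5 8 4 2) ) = 7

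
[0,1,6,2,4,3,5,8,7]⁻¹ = [0,1,3,5,4,6,2,8,7]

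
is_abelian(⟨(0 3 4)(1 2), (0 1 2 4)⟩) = no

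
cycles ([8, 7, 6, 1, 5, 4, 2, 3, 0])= (0 8)(1 7 3)(2 6)(4 5)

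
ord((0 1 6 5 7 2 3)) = 7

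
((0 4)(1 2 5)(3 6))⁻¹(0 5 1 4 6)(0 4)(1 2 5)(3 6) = (0 3 4 1 2)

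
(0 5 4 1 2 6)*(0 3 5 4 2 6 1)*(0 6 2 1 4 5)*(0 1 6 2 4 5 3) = (0 3 1 4 2 5 6) 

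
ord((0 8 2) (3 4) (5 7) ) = 6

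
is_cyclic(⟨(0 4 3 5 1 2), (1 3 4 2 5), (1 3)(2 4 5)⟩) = no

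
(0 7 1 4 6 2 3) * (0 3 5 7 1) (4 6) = (0 1 6 2 5 7) 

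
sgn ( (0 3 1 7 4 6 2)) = 1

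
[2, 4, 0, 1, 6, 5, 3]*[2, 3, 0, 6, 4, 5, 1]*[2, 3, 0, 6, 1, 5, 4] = [2, 1, 0, 6, 3, 5, 4]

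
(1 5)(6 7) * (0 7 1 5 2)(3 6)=(0 7 3 6 1 2)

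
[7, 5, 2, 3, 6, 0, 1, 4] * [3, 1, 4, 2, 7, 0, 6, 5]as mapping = [0→5, 1→0, 2→4, 3→2, 4→6, 5→3, 6→1, 7→7]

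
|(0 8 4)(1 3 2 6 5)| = 15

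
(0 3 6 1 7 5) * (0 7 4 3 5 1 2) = (0 5 7 1 4 3 6 2)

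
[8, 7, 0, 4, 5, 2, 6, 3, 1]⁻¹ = [2, 8, 5, 7, 3, 4, 6, 1, 0]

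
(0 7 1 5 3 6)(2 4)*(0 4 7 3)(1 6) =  (0 3 1 5)(2 7 6 4)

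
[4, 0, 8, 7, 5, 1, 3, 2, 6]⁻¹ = [1, 5, 7, 6, 0, 4, 8, 3, 2]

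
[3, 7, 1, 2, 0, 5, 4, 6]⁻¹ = [4, 2, 3, 0, 6, 5, 7, 1]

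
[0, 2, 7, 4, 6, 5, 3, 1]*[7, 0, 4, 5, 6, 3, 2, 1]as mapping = [0→7, 1→4, 2→1, 3→6, 4→2, 5→3, 6→5, 7→0]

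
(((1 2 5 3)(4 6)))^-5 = (1 3 5 2)(4 6)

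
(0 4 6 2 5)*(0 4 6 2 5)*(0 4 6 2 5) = (0 2 4 5 6)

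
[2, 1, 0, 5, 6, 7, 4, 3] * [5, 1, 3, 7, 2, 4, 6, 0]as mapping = [0→3, 1→1, 2→5, 3→4, 4→6, 5→0, 6→2, 7→7]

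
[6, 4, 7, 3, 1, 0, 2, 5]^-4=[6, 1, 7, 3, 4, 0, 2, 5]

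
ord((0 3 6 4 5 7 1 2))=8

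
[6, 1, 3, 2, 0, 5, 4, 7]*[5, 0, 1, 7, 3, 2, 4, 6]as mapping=[0→4, 1→0, 2→7, 3→1, 4→5, 5→2, 6→3, 7→6]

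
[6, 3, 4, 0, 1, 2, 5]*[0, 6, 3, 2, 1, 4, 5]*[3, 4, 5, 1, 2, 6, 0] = [6, 5, 4, 3, 0, 1, 2]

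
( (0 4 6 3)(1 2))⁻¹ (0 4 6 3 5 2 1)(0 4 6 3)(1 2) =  (0 5 1 2 4 6 3)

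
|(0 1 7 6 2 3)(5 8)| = 6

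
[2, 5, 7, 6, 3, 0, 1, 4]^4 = [3, 7, 6, 0, 5, 4, 2, 1]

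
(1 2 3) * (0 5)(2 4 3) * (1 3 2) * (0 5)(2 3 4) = (1 2)(3 4)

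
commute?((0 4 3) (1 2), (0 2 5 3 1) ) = no:(0 4 3) (1 2)*(0 2 5 3 1) = (0 4 1 5 3 2), (0 2 5 3 1)*(0 4 3) (1 2) = (0 1 4 3 2 5) 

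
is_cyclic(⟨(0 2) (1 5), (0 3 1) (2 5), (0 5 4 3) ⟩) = no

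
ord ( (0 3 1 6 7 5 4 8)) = 8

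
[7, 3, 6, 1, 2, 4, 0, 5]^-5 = [7, 3, 6, 1, 2, 4, 0, 5]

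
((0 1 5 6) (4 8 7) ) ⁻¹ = (0 6 5 1) (4 7 8) 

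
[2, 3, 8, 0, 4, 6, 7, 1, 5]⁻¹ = [3, 7, 0, 1, 4, 8, 5, 6, 2]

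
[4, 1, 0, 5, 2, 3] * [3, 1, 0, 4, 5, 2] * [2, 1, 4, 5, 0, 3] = [3, 1, 5, 4, 2, 0]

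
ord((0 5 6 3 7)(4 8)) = 10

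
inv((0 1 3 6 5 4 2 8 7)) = (0 7 8 2 4 5 6 3 1)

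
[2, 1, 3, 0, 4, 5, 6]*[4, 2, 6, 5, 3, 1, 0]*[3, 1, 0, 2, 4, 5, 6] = [6, 0, 5, 4, 2, 1, 3]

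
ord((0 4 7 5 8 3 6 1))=8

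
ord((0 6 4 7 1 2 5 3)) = 8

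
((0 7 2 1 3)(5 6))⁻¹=(0 3 1 2 7)(5 6)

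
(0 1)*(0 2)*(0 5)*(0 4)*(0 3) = (0 1 2 5 4 3)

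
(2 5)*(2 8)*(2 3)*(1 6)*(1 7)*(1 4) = (1 6 7 4)(2 5 8 3)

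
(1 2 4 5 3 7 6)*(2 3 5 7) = (1 3 2 4 7 6)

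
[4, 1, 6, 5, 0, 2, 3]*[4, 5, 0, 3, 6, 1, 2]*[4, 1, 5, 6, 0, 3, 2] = [2, 3, 5, 1, 0, 4, 6]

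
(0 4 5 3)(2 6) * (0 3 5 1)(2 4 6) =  (0 6 4 1)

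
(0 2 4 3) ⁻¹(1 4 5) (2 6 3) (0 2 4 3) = (0 4 6) (1 3 5) 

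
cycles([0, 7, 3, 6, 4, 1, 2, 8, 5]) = (1 7 8 5)(2 3 6)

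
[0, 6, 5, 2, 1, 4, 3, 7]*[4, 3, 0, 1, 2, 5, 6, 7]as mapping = [0→4, 1→6, 2→5, 3→0, 4→3, 5→2, 6→1, 7→7]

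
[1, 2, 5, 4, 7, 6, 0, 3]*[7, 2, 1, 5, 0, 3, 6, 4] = [2, 1, 3, 0, 4, 6, 7, 5]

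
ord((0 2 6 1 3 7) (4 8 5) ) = 6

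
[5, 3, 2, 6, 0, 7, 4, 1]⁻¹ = [4, 7, 2, 1, 6, 0, 3, 5]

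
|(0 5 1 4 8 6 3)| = 7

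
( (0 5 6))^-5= (0 5 6)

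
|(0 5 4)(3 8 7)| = 3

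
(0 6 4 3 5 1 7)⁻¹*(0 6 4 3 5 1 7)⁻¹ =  (0 1 3 6 7 5 4)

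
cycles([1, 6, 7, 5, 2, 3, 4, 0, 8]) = (0 1 6 4 2 7) (3 5) 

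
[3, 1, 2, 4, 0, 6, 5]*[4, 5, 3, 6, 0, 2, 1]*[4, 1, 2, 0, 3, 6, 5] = [5, 6, 0, 4, 3, 1, 2]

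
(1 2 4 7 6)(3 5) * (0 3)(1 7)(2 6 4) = (0 3 5)(1 6 7 4)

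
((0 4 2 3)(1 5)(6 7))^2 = (0 2)(3 4)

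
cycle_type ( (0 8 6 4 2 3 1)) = 7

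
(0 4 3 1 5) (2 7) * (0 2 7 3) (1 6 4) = (0 1 5 2 3 6 4) 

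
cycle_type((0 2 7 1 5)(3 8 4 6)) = 4.5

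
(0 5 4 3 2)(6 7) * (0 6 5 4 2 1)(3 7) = (0 4 7 5 2 6 3 1)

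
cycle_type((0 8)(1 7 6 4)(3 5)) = 2^2.4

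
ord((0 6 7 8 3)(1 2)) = 10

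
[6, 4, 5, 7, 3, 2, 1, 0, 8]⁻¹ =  [7, 6, 5, 4, 1, 2, 0, 3, 8]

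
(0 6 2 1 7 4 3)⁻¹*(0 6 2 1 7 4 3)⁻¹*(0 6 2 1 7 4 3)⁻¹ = (0 7 6 4 2 3 1)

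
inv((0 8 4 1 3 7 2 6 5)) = (0 5 6 2 7 3 1 4 8)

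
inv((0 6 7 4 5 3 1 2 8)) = (0 8 2 1 3 5 4 7 6)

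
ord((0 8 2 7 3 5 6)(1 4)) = 14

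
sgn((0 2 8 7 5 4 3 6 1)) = 1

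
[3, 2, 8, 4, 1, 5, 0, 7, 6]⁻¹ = [6, 4, 1, 0, 3, 5, 8, 7, 2]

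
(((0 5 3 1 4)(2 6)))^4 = (0 4 1 3 5)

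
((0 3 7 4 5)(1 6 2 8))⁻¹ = (0 5 4 7 3)(1 8 2 6)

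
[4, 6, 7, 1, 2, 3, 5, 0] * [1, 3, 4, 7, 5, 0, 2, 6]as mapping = [0→5, 1→2, 2→6, 3→3, 4→4, 5→7, 6→0, 7→1]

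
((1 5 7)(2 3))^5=(1 7 5)(2 3)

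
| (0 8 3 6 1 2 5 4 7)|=9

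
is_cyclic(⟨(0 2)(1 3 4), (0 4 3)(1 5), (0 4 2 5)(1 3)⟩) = no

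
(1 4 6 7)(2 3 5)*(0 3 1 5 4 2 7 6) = (0 3 4)(1 2)(5 7)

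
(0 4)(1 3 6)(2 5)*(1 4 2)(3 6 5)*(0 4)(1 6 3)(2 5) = (0 5 6)(1 3 2)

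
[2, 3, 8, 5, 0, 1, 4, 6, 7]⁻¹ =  [4, 5, 0, 1, 6, 3, 7, 8, 2]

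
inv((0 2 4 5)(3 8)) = (0 5 4 2)(3 8)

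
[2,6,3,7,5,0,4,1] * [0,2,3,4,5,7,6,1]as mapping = [0→3,1→6,2→4,3→1,4→7,5→0,6→5,7→2]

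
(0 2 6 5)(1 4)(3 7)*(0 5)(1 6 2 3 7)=(0 3 1 4 6)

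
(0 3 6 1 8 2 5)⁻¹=(0 5 2 8 1 6 3)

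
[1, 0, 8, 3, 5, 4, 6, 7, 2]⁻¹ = [1, 0, 8, 3, 5, 4, 6, 7, 2]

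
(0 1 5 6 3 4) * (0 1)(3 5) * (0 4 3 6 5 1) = (0 4)(1 6)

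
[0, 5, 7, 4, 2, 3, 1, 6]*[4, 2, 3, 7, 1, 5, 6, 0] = [4, 5, 0, 1, 3, 7, 2, 6]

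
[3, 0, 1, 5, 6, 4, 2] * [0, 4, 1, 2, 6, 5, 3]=[2, 0, 4, 5, 3, 6, 1]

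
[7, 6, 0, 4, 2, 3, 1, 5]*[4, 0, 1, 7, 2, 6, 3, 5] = [5, 3, 4, 2, 1, 7, 0, 6]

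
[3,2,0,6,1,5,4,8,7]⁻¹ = [2,4,1,0,6,5,3,8,7]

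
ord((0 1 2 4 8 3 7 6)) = 8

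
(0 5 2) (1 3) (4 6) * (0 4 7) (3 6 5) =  (0 3 1 6 7) (2 4 5) 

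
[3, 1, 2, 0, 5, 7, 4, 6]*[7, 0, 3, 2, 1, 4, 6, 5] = [2, 0, 3, 7, 4, 5, 1, 6]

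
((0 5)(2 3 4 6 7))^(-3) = (0 5)(2 4 7 3 6)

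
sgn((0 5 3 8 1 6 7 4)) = -1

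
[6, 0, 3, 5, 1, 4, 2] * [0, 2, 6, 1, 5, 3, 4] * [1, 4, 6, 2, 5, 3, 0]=[5, 1, 4, 2, 6, 3, 0]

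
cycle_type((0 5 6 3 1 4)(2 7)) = 2.6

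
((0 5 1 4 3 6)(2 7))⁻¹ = (0 6 3 4 1 5)(2 7)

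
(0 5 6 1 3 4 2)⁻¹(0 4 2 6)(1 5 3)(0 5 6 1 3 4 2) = (0 1 5 2)(3 6 4)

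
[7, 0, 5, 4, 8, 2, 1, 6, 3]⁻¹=[1, 6, 5, 8, 3, 2, 7, 0, 4]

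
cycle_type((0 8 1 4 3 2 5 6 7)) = 9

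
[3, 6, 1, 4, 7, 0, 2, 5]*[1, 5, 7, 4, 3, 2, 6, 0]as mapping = [0→4, 1→6, 2→5, 3→3, 4→0, 5→1, 6→7, 7→2]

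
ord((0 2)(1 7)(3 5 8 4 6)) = 10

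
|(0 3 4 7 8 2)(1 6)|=6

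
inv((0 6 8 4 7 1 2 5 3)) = (0 3 5 2 1 7 4 8 6)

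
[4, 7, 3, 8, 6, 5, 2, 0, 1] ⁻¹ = [7, 8, 6, 2, 0, 5, 4, 1, 3] 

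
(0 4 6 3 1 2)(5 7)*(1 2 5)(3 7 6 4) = (0 3 2)(1 5 6 7)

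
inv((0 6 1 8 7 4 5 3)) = (0 3 5 4 7 8 1 6)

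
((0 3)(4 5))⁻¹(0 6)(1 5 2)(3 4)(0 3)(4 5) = (0 5)(1 4 2)(3 6)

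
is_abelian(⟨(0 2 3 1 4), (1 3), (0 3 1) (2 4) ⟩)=no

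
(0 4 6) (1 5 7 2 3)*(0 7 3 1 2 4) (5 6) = (1 6 7 4 5 3 2) 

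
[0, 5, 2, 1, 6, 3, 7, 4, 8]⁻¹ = [0, 3, 2, 5, 7, 1, 4, 6, 8]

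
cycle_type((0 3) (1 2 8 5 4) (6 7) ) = 2^2.5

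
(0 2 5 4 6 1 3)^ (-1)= (0 3 1 6 4 5 2)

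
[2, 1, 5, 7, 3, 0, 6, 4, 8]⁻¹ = [5, 1, 0, 4, 7, 2, 6, 3, 8]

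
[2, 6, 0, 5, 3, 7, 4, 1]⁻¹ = [2, 7, 0, 4, 6, 3, 1, 5]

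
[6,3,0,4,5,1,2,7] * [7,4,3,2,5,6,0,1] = [0,2,7,5,6,4,3,1]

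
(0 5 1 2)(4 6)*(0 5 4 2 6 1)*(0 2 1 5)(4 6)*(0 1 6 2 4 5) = (0 2 1 5 4)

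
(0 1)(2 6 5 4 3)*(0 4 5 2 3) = (0 1 4)(2 6)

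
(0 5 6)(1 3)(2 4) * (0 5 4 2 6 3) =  (0 4 6 5 3 1)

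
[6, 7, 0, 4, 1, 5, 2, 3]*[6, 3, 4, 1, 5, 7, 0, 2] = [0, 2, 6, 5, 3, 7, 4, 1]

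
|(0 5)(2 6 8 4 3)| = 10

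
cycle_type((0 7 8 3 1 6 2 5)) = 8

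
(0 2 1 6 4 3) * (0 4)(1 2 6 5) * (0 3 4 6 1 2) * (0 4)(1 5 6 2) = (0 5 1 6 3 2 4)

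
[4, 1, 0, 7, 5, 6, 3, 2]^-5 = [5, 1, 4, 2, 6, 3, 7, 0]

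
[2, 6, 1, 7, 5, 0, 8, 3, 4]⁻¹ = [5, 2, 0, 7, 8, 4, 1, 3, 6]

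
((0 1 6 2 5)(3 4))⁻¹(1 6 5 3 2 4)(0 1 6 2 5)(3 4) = (0 4 5 3 6 2)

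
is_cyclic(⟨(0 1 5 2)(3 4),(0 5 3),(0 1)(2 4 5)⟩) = no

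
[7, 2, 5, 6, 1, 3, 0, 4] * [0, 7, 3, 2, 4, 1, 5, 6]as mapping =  [0→6, 1→3, 2→1, 3→5, 4→7, 5→2, 6→0, 7→4]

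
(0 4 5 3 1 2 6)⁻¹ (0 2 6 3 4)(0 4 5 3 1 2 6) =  (0 1 5 4 6)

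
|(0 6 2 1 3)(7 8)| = 10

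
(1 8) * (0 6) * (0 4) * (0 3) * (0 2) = (0 6 4 3 2)(1 8)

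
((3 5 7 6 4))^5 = ()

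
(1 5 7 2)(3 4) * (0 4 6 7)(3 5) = (0 4 5)(1 3 6 7 2)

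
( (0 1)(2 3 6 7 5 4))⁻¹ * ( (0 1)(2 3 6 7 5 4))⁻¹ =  (2 5 6)(3 4 7)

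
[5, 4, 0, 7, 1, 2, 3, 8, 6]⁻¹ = [2, 4, 5, 6, 1, 0, 8, 3, 7]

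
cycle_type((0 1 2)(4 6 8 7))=3.4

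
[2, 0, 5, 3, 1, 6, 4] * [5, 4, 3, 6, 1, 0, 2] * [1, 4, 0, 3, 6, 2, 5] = [3, 2, 1, 5, 6, 0, 4]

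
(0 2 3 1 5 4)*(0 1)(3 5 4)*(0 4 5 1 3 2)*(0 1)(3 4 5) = (0 1 3 5 2)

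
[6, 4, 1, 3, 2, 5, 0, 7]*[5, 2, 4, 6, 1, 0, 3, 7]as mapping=[0→3, 1→1, 2→2, 3→6, 4→4, 5→0, 6→5, 7→7]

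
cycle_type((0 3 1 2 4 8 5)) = 7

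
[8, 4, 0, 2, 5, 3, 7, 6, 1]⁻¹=[2, 8, 3, 5, 1, 4, 7, 6, 0]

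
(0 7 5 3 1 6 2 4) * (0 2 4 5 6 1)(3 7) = (0 3)(2 5 7 6 4)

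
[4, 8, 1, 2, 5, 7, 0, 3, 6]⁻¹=[6, 2, 3, 7, 0, 4, 8, 5, 1]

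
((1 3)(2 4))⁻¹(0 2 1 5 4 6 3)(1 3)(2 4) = (0 4 3 5 2 6 1)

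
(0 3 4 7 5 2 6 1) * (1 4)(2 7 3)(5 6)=(0 2 5 7 6 4 3 1)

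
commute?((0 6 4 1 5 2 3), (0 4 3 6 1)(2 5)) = no:(0 6 4 1 5 2 3)*(0 4 3 6 1)(2 5) = (0 1 2 6 3 4), (0 4 3 6 1)(2 5)*(0 6 4 1 5 2 3) = (0 1 6 5 3 4)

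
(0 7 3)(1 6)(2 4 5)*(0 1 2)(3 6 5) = (0 7 6 2 4 3 1 5)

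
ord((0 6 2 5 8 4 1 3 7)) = 9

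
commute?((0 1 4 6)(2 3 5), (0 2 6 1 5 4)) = no:(0 1 4 6)(2 3 5)*(0 2 6 1 5 4) = (0 5 6 2 3 4 1), (0 2 6 1 5 4)*(0 1 4 6)(2 3 5) = (0 3 5 6 4 1 2)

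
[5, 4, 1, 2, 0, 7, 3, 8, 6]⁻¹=[4, 2, 3, 6, 1, 0, 8, 5, 7]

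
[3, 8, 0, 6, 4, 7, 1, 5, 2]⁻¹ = [2, 6, 8, 0, 4, 7, 3, 5, 1]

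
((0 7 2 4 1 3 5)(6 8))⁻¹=(0 5 3 1 4 2 7)(6 8)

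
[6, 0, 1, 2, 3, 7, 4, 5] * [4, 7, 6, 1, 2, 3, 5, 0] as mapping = [0→5, 1→4, 2→7, 3→6, 4→1, 5→0, 6→2, 7→3] 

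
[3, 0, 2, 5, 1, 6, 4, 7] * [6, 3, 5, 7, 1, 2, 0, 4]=[7, 6, 5, 2, 3, 0, 1, 4]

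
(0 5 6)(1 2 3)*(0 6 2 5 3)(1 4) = (0 3 4 1 5 2)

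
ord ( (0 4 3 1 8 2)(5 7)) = 6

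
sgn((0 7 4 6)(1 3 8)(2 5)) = 1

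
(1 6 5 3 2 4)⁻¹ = (1 4 2 3 5 6)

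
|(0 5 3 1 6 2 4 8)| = 8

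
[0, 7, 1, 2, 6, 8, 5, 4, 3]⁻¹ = [0, 2, 3, 8, 7, 6, 4, 1, 5]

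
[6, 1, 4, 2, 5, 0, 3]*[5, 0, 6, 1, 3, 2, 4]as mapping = [0→4, 1→0, 2→3, 3→6, 4→2, 5→5, 6→1]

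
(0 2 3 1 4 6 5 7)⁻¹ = (0 7 5 6 4 1 3 2)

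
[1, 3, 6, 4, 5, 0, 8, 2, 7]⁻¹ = [5, 0, 7, 1, 3, 4, 2, 8, 6]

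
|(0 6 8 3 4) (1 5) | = 10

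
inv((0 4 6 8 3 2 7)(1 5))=(0 7 2 3 8 6 4)(1 5)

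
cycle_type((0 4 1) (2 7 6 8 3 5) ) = 3.6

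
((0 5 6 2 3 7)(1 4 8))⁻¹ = (0 7 3 2 6 5)(1 8 4)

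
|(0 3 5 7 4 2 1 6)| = 8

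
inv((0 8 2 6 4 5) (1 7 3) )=(0 5 4 6 2 8) (1 3 7) 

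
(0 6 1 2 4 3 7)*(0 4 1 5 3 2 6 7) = (0 7 4 2 1 6 5 3)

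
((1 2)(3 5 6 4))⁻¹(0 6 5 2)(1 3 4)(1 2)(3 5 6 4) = (0 4 6 1)(2 5 3)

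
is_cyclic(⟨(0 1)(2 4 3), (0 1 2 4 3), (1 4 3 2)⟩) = no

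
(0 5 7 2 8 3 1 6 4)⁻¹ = (0 4 6 1 3 8 2 7 5)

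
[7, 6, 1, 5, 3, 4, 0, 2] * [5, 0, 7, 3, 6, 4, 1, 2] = [2, 1, 0, 4, 3, 6, 5, 7]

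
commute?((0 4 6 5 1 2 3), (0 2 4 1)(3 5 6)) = no:(0 4 6 5 1 2 3)*(0 2 4 1)(3 5 6) = (0 1 4 3 2 5), (0 2 4 1)(3 5 6)*(0 4 6 5 1 2 3) = (0 3 1 4 2 6)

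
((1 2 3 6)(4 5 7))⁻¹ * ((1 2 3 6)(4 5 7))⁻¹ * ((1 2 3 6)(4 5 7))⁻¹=(1 2 3 6)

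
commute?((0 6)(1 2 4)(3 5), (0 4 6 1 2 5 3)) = no:(0 6)(1 2 4)(3 5) * (0 4 6 1 2 5 3) = (0 1 5)(2 6 4), (0 4 6 1 2 5 3) * (0 6)(1 2 4)(3 5) = (0 1 4)(2 3 6)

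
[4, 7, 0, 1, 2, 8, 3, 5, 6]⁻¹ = [2, 3, 4, 6, 0, 7, 8, 1, 5]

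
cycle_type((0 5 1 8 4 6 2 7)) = 8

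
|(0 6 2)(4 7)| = 6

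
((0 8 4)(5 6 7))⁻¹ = (0 4 8)(5 7 6)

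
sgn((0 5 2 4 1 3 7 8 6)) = 1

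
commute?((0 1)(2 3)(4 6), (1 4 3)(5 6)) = no:(0 1)(2 3)(4 6) * (1 4 3)(5 6) = (0 4 5 6 3 2 1), (1 4 3)(5 6) * (0 1)(2 3)(4 6) = (0 1 6 5 4 2 3)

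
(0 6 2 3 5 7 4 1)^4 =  (0 5)(1 3)(2 4)(6 7)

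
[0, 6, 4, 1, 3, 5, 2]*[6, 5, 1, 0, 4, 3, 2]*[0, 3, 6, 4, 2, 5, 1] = [1, 6, 2, 5, 0, 4, 3]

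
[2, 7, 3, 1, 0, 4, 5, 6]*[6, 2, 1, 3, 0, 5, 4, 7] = [1, 7, 3, 2, 6, 0, 5, 4]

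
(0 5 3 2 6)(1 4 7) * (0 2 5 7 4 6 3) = (0 7 1 6 2 3 5)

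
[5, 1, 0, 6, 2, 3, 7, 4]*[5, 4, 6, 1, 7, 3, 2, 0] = [3, 4, 5, 2, 6, 1, 0, 7]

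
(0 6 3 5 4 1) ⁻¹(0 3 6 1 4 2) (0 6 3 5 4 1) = (0 1 2 6 5 3) 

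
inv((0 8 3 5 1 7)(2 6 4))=(0 7 1 5 3 8)(2 4 6)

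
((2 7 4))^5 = (2 4 7)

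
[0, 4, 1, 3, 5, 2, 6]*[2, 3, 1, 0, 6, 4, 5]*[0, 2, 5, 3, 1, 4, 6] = [5, 6, 3, 0, 1, 2, 4]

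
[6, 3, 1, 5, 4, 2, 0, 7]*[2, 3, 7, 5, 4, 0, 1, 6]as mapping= [0→1, 1→5, 2→3, 3→0, 4→4, 5→7, 6→2, 7→6]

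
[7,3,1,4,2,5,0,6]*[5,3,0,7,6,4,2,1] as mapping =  [0→1,1→7,2→3,3→6,4→0,5→4,6→5,7→2] 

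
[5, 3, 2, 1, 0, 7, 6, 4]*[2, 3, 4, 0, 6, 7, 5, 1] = [7, 0, 4, 3, 2, 1, 5, 6]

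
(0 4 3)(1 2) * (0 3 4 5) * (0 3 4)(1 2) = (0 5 3 4)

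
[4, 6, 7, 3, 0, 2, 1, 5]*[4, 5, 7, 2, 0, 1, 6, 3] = [0, 6, 3, 2, 4, 7, 5, 1]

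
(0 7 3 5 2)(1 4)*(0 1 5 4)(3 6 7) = (0 3 4 5 2 1)(6 7)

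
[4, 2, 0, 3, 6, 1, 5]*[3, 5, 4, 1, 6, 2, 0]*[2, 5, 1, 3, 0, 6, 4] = [4, 0, 3, 5, 2, 6, 1]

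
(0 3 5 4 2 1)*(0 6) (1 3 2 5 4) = (0 2 3 4 5 1 6) 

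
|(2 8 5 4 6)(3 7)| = 10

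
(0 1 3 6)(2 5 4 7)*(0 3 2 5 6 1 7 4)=(0 7 5)(1 2 6 3)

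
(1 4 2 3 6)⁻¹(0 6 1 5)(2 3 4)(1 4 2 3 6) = (0 1 4 5)(2 3 6)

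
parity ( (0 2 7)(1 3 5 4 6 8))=odd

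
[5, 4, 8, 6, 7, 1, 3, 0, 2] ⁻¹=[7, 5, 8, 6, 1, 0, 3, 4, 2] 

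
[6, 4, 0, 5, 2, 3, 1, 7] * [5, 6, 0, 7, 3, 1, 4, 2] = [4, 3, 5, 1, 0, 7, 6, 2]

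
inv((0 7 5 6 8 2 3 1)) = (0 1 3 2 8 6 5 7)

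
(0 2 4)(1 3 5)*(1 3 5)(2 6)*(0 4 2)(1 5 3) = (0 6)(1 3 5)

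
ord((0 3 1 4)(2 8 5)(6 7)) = 12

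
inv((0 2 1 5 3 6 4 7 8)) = (0 8 7 4 6 3 5 1 2)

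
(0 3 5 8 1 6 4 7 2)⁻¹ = (0 2 7 4 6 1 8 5 3)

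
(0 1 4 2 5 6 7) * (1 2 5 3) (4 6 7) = (0 2 3 1 6 4 5 7) 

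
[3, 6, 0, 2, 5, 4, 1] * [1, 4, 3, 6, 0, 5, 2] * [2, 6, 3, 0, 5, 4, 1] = [1, 3, 6, 0, 4, 2, 5]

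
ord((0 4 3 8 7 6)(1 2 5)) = 6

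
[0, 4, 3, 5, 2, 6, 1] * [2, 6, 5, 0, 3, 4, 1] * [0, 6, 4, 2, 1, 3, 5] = [4, 2, 0, 1, 3, 6, 5]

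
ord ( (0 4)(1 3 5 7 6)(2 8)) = 10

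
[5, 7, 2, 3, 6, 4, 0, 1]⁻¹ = [6, 7, 2, 3, 5, 0, 4, 1]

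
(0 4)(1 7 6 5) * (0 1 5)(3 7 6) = (0 4 1 6)(3 7)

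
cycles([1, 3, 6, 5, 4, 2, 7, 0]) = (0 1 3 5 2 6 7)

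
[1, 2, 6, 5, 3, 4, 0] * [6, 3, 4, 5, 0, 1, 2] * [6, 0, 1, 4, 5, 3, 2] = [4, 5, 1, 0, 3, 6, 2]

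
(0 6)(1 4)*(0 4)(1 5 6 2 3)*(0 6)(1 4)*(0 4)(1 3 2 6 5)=(0 6 3)(1 5 4)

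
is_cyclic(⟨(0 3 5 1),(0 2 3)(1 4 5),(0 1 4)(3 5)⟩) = no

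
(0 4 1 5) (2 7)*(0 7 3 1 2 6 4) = (1 5 7 6 4 2 3) 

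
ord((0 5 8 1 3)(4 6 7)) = 15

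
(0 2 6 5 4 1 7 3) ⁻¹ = (0 3 7 1 4 5 6 2) 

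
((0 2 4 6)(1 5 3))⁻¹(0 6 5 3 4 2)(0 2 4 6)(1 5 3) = (0 3 1 6 4 2)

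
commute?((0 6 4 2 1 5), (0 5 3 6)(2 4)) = no:(0 6 4 2 1 5)*(0 5 3 6)(2 4) = (1 3 6 2), (0 5 3 6)(2 4)*(0 6 4 2 1 5) = (1 5 3 4)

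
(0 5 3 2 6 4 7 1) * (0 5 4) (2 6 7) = (0 4 2 7 1 5 3 6) 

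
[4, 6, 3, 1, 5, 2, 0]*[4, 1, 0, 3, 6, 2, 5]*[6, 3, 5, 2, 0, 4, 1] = [1, 4, 2, 3, 5, 6, 0]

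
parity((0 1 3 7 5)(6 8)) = odd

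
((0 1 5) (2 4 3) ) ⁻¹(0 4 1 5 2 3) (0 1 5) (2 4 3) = (0 4 2 1 3 5) 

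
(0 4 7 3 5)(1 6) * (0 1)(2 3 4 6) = (0 6)(1 2 3 5)(4 7)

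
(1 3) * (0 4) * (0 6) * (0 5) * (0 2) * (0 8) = (0 4 6 5 2 8)(1 3)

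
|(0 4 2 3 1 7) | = 6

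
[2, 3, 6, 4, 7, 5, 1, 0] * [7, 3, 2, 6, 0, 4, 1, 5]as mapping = [0→2, 1→6, 2→1, 3→0, 4→5, 5→4, 6→3, 7→7]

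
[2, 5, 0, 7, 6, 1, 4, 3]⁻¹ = [2, 5, 0, 7, 6, 1, 4, 3]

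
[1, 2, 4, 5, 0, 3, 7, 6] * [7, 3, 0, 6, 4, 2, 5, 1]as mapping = [0→3, 1→0, 2→4, 3→2, 4→7, 5→6, 6→1, 7→5]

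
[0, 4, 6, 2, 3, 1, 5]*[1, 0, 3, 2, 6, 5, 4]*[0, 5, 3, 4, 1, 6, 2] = [5, 2, 1, 4, 3, 0, 6]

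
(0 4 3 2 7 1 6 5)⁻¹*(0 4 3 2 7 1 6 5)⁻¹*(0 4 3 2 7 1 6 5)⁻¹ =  (0 1 3 5 7 4 6 2)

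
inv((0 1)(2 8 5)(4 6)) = (0 1)(2 5 8)(4 6)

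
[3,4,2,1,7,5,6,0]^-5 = [0,1,2,3,4,5,6,7]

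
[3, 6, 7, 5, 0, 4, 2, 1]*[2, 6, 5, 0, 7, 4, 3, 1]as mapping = [0→0, 1→3, 2→1, 3→4, 4→2, 5→7, 6→5, 7→6]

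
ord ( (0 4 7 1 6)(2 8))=10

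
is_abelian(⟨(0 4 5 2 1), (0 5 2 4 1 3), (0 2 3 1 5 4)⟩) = no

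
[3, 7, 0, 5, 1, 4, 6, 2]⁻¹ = [2, 4, 7, 0, 5, 3, 6, 1]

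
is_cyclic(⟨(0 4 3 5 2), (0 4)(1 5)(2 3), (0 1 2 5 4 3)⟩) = no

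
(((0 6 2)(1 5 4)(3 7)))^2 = (0 2 6)(1 4 5)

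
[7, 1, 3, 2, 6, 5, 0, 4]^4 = [0, 1, 2, 3, 4, 5, 6, 7]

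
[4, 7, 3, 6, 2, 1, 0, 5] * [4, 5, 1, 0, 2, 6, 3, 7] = [2, 7, 0, 3, 1, 5, 4, 6]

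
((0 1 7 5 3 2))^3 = (0 5)(1 3)(2 7)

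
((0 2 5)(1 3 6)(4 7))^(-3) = (4 7)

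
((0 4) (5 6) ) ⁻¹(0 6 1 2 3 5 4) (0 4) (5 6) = (0 4 5 1 2 3 6) 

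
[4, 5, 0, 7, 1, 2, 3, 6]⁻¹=[2, 4, 5, 6, 0, 1, 7, 3]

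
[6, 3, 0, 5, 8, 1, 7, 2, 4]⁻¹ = [2, 5, 7, 1, 8, 3, 0, 6, 4]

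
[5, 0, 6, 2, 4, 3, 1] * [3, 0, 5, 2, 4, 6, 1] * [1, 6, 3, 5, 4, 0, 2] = [2, 5, 6, 0, 4, 3, 1]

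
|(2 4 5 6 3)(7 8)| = 10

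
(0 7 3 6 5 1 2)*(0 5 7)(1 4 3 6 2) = (2 5 4 3)(6 7)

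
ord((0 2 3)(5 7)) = 6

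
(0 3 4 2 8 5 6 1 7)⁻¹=(0 7 1 6 5 8 2 4 3)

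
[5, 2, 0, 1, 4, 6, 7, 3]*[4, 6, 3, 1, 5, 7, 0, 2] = [7, 3, 4, 6, 5, 0, 2, 1]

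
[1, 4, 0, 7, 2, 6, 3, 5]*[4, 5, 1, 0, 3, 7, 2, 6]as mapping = [0→5, 1→3, 2→4, 3→6, 4→1, 5→2, 6→0, 7→7]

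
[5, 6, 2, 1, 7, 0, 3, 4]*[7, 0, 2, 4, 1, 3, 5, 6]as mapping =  [0→3, 1→5, 2→2, 3→0, 4→6, 5→7, 6→4, 7→1]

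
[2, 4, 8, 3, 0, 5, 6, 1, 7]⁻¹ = [4, 7, 0, 3, 1, 5, 6, 8, 2]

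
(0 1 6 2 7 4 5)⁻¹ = (0 5 4 7 2 6 1)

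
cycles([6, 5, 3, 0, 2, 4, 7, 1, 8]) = (0 6 7 1 5 4 2 3)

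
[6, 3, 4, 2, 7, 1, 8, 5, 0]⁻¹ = [8, 5, 3, 1, 2, 7, 0, 4, 6]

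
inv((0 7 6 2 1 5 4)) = (0 4 5 1 2 6 7)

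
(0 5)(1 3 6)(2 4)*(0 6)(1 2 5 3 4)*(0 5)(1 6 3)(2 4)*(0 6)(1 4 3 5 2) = (0 4 6 3 2)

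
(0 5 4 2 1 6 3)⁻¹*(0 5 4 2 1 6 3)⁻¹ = (0 6 2 5 3 1 4)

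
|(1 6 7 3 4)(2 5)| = 10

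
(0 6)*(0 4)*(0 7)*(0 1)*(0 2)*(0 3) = (0 6 4 7 1 2 3)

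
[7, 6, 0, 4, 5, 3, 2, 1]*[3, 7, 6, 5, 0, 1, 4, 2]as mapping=[0→2, 1→4, 2→3, 3→0, 4→1, 5→5, 6→6, 7→7]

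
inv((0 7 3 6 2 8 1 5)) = (0 5 1 8 2 6 3 7)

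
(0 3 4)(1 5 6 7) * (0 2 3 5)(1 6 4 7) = (0 5 4 2 3 7 6 1)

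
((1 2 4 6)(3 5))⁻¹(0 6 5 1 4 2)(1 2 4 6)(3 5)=(0 1 3 2 6 4)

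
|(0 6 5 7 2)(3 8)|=10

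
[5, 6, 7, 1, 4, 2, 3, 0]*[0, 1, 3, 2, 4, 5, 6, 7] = [5, 6, 7, 1, 4, 3, 2, 0] 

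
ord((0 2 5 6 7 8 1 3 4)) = 9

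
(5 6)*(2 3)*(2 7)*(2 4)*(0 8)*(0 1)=(0 8 1)(2 3 7 4)(5 6)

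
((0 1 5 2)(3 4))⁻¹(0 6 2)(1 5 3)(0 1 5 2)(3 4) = (0 1 6)(2 4 5)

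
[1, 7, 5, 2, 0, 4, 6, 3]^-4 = [3, 2, 0, 4, 7, 1, 6, 5]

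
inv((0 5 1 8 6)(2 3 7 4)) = (0 6 8 1 5)(2 4 7 3)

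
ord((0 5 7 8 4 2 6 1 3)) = 9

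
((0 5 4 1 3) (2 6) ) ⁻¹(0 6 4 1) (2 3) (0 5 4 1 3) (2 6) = (0 6) (1 3 5 2) 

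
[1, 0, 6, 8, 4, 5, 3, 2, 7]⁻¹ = [1, 0, 7, 6, 4, 5, 2, 8, 3]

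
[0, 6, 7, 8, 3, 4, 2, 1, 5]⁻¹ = [0, 7, 6, 4, 5, 8, 1, 2, 3]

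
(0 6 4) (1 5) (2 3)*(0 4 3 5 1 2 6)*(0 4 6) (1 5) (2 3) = (0 4 6 2 1 5 3) 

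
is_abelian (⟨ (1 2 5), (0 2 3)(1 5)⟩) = no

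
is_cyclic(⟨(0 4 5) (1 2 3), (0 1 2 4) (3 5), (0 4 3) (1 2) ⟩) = no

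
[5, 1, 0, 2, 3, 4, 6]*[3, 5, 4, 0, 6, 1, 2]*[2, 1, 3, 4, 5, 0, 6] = [1, 0, 4, 5, 2, 6, 3]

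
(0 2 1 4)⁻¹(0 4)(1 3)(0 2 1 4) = (0 2)(3 4)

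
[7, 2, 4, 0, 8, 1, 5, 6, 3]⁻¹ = [3, 5, 1, 8, 2, 6, 7, 0, 4]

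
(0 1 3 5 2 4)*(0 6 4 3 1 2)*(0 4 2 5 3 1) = (0 5 4 6 2 1)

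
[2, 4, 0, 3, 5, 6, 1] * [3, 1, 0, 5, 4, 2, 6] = [0, 4, 3, 5, 2, 6, 1]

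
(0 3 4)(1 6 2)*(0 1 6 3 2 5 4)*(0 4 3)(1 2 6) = (0 6 5 3 4 2 1)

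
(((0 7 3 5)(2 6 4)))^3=(0 5 3 7)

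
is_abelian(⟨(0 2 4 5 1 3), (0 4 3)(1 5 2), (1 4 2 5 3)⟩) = no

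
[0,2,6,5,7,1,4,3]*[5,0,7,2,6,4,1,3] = [5,7,1,4,3,0,6,2]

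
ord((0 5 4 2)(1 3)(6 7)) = 4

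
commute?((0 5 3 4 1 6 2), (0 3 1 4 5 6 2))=no:(0 5 3 4 1 6 2)*(0 3 1 4 5 6 2)=(0 6)(1 2 3 5), (0 3 1 4 5 6 2)*(0 5 3 4 1 6 2)=(0 4 3 6)(2 5)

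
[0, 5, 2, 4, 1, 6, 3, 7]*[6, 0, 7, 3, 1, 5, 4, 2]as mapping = [0→6, 1→5, 2→7, 3→1, 4→0, 5→4, 6→3, 7→2]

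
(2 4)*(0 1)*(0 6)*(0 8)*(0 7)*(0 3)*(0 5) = (0 1 6 8 7 3 5)(2 4)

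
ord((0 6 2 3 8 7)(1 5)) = 6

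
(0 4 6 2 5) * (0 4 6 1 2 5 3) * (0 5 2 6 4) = (0 4 1 6 2 3 5)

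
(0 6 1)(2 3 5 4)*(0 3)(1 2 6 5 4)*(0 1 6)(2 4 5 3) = (0 3 5 6 4)(1 2)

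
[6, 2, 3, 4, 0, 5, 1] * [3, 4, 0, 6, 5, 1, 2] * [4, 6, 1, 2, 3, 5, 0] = [1, 4, 0, 5, 2, 6, 3]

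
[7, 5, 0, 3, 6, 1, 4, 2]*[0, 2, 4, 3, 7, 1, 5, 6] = [6, 1, 0, 3, 5, 2, 7, 4]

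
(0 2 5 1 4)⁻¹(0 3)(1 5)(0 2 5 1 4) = (1 4)(2 3)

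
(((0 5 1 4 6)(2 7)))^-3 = (0 1 6 5 4)(2 7)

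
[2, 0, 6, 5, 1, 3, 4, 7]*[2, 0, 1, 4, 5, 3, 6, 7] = [1, 2, 6, 3, 0, 4, 5, 7]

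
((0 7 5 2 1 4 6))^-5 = (0 5 1 6 7 2 4)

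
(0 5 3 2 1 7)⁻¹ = (0 7 1 2 3 5)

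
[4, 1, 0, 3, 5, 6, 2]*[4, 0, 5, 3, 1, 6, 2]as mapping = [0→1, 1→0, 2→4, 3→3, 4→6, 5→2, 6→5]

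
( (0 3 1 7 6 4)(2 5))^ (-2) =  (0 6 1)(3 4 7)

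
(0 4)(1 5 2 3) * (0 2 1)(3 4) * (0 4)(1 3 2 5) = (0 2)(3 4 5)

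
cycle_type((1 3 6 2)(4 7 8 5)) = 4^2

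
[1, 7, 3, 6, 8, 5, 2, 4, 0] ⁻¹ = [8, 0, 6, 2, 7, 5, 3, 1, 4] 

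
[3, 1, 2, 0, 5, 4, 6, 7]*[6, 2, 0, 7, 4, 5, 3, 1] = [7, 2, 0, 6, 5, 4, 3, 1]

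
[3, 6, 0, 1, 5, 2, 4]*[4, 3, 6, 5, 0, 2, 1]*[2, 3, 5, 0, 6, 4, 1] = [4, 3, 6, 0, 5, 1, 2]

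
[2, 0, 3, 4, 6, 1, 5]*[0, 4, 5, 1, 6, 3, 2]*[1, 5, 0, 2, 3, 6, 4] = [6, 1, 5, 4, 0, 3, 2]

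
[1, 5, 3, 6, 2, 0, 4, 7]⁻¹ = [5, 0, 4, 2, 6, 1, 3, 7]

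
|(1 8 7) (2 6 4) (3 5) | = 6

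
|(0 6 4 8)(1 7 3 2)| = 4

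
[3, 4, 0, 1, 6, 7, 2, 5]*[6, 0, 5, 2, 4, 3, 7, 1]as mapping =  [0→2, 1→4, 2→6, 3→0, 4→7, 5→1, 6→5, 7→3]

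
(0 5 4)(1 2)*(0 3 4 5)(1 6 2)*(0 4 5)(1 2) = (0 4 3 5)(1 2 6)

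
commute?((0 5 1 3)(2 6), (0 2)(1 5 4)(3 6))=no:(0 5 1 3)(2 6) * (0 2)(1 5 4)(3 6)=(0 4 1 6)(2 3), (0 2)(1 5 4)(3 6) * (0 5 1 3)(2 6)=(0 6)(2 5 4 3)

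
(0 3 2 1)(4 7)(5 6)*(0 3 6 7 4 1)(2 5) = (0 6 2)(1 3 5 7)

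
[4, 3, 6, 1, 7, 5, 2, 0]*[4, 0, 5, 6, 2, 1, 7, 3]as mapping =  [0→2, 1→6, 2→7, 3→0, 4→3, 5→1, 6→5, 7→4]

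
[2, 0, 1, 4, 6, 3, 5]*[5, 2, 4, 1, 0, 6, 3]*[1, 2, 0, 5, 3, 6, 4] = [3, 6, 0, 1, 5, 2, 4]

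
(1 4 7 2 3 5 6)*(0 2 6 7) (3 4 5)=(0 2 4) (1 5 7 6) 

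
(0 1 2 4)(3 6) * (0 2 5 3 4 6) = (0 1 5 3)(2 6 4)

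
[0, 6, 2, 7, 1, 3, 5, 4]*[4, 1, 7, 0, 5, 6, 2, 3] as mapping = [0→4, 1→2, 2→7, 3→3, 4→1, 5→0, 6→6, 7→5] 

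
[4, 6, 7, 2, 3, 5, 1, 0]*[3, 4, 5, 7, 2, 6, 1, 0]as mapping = [0→2, 1→1, 2→0, 3→5, 4→7, 5→6, 6→4, 7→3]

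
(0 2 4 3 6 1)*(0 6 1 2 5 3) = (0 5 3 1 6 2 4)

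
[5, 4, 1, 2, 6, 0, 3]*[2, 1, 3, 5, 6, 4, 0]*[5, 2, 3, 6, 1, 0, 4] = [1, 4, 2, 6, 5, 3, 0]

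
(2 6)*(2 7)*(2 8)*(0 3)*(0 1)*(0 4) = (0 3 1 4)(2 6 7 8)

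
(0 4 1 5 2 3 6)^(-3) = (0 2 4 3 1 6 5)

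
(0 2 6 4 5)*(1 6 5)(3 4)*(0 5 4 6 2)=(1 2 4)(3 6)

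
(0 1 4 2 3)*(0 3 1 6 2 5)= (0 6 2 1 4 5)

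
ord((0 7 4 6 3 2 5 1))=8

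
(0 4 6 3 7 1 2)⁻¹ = (0 2 1 7 3 6 4)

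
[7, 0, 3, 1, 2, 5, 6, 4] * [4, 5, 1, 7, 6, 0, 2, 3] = [3, 4, 7, 5, 1, 0, 2, 6]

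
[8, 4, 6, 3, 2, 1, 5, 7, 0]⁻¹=[8, 5, 4, 3, 1, 6, 2, 7, 0]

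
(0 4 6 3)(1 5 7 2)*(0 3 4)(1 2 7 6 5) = (4 5 6)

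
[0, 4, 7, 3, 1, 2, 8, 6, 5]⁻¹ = [0, 4, 5, 3, 1, 8, 7, 2, 6]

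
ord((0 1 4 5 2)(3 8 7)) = 15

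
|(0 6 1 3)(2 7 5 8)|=4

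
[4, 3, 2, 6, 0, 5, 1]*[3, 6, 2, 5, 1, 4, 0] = [1, 5, 2, 0, 3, 4, 6]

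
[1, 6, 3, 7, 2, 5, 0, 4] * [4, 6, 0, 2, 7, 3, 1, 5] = [6, 1, 2, 5, 0, 3, 4, 7]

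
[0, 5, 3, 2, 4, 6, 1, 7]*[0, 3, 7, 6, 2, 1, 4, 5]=[0, 1, 6, 7, 2, 4, 3, 5]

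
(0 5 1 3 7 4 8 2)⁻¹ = (0 2 8 4 7 3 1 5)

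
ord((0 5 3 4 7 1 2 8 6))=9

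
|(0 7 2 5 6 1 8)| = 7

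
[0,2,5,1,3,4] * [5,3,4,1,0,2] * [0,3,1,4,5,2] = [2,5,1,4,3,0]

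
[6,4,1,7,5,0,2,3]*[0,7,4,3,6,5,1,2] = [1,6,7,2,5,0,4,3]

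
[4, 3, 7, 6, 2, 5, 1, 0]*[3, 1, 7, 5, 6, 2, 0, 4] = [6, 5, 4, 0, 7, 2, 1, 3]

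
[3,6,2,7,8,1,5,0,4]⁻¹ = [7,5,2,0,8,6,1,3,4]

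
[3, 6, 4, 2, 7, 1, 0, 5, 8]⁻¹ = [6, 5, 3, 0, 2, 7, 1, 4, 8]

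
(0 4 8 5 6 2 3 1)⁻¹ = (0 1 3 2 6 5 8 4)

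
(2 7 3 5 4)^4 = (2 4 5 3 7)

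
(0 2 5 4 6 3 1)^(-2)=(0 3 4 2 1 6 5)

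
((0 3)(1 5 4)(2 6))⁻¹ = (0 3)(1 4 5)(2 6)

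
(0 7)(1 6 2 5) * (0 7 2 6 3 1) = (0 2 5)(1 3)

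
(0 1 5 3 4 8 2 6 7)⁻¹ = (0 7 6 2 8 4 3 5 1)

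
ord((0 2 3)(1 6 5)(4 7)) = 6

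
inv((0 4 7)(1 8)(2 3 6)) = (0 7 4)(1 8)(2 6 3)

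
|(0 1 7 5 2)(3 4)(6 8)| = 10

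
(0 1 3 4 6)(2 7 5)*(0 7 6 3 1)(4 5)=(2 6 7 4 3 5)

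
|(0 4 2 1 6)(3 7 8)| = 15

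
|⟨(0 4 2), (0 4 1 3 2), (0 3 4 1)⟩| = 120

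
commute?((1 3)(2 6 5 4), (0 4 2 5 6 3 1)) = no:(1 3)(2 6 5 4)*(0 4 2 5 6 3 1) = (0 4 5 2 3), (0 4 2 5 6 3 1)*(1 3)(2 6 5 4) = (0 2 4 6 1)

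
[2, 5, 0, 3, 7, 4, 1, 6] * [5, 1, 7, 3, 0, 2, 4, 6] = [7, 2, 5, 3, 6, 0, 1, 4]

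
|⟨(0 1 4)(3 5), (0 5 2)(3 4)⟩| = 720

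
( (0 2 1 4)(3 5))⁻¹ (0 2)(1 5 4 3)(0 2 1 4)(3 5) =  (0 5 4 3)(1 2)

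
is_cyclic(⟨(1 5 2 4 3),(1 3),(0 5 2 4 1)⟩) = no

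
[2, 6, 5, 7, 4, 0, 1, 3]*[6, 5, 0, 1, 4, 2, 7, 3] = [0, 7, 2, 3, 4, 6, 5, 1]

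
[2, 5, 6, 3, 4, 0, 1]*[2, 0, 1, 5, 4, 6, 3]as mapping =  [0→1, 1→6, 2→3, 3→5, 4→4, 5→2, 6→0]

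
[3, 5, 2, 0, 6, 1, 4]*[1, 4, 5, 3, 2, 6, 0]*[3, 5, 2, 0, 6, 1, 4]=[0, 4, 1, 5, 3, 6, 2]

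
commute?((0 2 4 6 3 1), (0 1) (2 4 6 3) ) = no:(0 2 4 6 3 1) * (0 1) (2 4 6 3) = (0 4 3) (2 6), (0 1) (2 4 6 3) * (0 2 4 6 3 1) = (1 2 6) (3 4) 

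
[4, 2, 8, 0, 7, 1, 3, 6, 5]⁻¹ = [3, 5, 1, 6, 0, 8, 7, 4, 2]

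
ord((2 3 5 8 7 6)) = 6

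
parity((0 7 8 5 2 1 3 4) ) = odd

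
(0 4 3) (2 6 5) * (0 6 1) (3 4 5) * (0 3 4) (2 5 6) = (0 6 4) (1 3 2) 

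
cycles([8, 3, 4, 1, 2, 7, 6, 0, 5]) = (0 8 5 7)(1 3)(2 4)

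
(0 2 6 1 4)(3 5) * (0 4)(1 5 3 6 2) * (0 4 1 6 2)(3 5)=(0 6 3 5 2)(1 4)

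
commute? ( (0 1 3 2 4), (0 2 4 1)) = no: (0 1 3 2 4)*(0 2 4 1) = (1 3 4 2), (0 2 4 1)*(0 1 3 2 4) = (0 4 3 2)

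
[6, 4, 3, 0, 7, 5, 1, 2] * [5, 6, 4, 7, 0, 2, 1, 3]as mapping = [0→1, 1→0, 2→7, 3→5, 4→3, 5→2, 6→6, 7→4]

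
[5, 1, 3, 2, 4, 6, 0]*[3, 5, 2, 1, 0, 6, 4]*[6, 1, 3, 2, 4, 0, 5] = [5, 0, 1, 3, 6, 4, 2]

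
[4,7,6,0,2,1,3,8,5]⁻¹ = [3,5,4,6,0,8,2,1,7]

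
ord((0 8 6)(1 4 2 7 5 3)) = 6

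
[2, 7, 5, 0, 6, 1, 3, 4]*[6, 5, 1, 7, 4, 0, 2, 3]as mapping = [0→1, 1→3, 2→0, 3→6, 4→2, 5→5, 6→7, 7→4]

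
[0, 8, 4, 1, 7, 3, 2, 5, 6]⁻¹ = [0, 3, 6, 5, 2, 7, 8, 4, 1]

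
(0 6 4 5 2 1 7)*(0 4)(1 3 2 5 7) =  (0 6)(2 3)(4 7)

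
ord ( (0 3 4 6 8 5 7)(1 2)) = 14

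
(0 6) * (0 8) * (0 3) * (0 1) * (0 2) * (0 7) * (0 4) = (0 6 8 3 1 2 7 4)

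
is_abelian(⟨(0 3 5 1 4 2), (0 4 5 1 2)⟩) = no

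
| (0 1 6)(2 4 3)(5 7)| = 6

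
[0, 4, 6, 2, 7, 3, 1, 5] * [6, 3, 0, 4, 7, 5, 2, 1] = [6, 7, 2, 0, 1, 4, 3, 5]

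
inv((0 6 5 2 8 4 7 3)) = (0 3 7 4 8 2 5 6)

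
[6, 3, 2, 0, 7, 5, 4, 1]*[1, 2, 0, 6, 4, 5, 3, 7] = [3, 6, 0, 1, 7, 5, 4, 2] 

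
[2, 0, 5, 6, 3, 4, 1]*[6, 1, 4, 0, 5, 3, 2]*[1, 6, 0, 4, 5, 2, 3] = [5, 3, 4, 0, 1, 2, 6]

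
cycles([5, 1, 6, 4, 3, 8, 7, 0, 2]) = (0 5 8 2 6 7)(3 4)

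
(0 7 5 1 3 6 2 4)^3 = (0 1 2 7 3 4 5 6)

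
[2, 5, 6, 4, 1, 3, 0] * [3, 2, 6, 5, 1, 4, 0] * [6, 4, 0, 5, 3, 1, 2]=[2, 3, 6, 4, 0, 1, 5]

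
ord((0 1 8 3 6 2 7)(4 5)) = 14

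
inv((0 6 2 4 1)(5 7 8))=(0 1 4 2 6)(5 8 7)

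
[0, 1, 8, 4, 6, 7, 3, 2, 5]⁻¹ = [0, 1, 7, 6, 3, 8, 4, 5, 2]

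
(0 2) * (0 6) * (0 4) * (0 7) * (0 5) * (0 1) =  (0 2 6 4 7 5 1)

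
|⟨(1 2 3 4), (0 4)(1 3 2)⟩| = 120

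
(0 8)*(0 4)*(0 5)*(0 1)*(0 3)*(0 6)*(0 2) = (0 8 4 5 1 3 6 2) 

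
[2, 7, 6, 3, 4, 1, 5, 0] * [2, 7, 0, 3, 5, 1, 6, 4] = [0, 4, 6, 3, 5, 7, 1, 2]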